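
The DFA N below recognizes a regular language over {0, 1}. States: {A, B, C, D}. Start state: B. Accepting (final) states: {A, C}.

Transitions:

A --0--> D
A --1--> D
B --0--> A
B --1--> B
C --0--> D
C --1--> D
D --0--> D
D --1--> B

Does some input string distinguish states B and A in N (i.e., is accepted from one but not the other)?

First remove the unreachable states {C}; 3 states remain.
Initial partition by acceptance: {A} | {B,D}.
On input 0, block {B,D} splits into {B} and {D}.
The partition is now stable with 3 blocks: {A} | {B} | {D}.
B and A end up in different blocks, so they are distinguishable. For instance, the string 'ε' is accepted from only A.

Yes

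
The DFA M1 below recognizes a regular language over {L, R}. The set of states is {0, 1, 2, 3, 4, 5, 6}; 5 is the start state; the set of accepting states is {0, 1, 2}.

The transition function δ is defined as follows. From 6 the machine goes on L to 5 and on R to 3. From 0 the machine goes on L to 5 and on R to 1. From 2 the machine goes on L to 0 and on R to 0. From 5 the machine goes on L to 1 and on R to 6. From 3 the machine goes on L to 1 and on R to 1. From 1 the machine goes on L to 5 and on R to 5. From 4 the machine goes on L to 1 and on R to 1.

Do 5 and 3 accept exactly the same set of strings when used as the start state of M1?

First remove the unreachable states {0,2,4}; 4 states remain.
Start with accepting vs non-accepting: {1} | {3,5,6}.
On input L, block {3,5,6} splits into {3,5} and {6}.
Refine {3,5} on symbol R: members go to different blocks, giving {3} and {5}.
Stable partition: {1} | {3} | {6} | {5} — 4 equivalence classes.
5 and 3 end up in different blocks, so they are distinguishable. For instance, the string 'R' is accepted from only 3.

No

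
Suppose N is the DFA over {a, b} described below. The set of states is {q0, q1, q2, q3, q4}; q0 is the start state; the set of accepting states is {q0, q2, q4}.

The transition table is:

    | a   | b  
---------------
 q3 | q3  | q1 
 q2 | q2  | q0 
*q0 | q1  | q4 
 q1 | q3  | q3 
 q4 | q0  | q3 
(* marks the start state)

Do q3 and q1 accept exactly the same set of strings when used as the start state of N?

Yes

States {q2} cannot be reached from the start state, so discard them.
Start with accepting vs non-accepting: {q0,q4} | {q1,q3}.
Refine {q0,q4} on symbol a: members go to different blocks, giving {q0} and {q4}.
The partition is now stable with 3 blocks: {q0} | {q1,q3} | {q4}.
q3 and q1 lie in the same block of the stable partition, so they are equivalent — no string distinguishes them.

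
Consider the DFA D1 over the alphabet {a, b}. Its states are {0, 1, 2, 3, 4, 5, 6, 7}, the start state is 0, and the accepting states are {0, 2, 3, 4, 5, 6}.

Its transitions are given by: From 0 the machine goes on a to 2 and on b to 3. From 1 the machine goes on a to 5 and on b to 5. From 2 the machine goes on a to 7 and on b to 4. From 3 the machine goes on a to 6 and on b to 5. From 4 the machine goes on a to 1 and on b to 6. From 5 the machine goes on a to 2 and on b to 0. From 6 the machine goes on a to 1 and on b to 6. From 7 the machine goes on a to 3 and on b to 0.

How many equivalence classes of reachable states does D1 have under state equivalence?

3

Every state is reachable, so we keep all 8.
P0 = {0,2,3,4,5,6} | {1,7}.
On input a, block {0,2,3,4,5,6} splits into {0,3,5} and {2,4,6}.
No further refinement is possible. Final partition (3 blocks): {0,3,5} | {1,7} | {2,4,6}.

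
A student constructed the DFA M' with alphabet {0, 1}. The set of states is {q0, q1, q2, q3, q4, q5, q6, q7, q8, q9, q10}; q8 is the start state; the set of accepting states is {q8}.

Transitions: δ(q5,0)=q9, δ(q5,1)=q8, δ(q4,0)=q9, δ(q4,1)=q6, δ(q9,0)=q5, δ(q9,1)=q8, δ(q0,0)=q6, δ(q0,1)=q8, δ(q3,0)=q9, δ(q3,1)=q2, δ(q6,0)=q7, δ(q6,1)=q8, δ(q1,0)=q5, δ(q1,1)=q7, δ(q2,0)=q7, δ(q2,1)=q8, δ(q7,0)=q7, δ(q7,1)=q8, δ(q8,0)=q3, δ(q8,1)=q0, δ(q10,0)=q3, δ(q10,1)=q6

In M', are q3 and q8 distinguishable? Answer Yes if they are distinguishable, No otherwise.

Yes

States {q1,q4,q10} cannot be reached from the start state, so discard them.
Start with accepting vs non-accepting: {q8} | {q0,q2,q3,q5,q6,q7,q9}.
Split {q0,q2,q3,q5,q6,q7,q9} by δ(·,1) → {q0,q2,q5,q6,q7,q9} and {q3}.
No further refinement is possible. Final partition (3 blocks): {q8} | {q0,q2,q5,q6,q7,q9} | {q3}.
q3 and q8 end up in different blocks, so they are distinguishable. For instance, the string 'ε' is accepted from only q8.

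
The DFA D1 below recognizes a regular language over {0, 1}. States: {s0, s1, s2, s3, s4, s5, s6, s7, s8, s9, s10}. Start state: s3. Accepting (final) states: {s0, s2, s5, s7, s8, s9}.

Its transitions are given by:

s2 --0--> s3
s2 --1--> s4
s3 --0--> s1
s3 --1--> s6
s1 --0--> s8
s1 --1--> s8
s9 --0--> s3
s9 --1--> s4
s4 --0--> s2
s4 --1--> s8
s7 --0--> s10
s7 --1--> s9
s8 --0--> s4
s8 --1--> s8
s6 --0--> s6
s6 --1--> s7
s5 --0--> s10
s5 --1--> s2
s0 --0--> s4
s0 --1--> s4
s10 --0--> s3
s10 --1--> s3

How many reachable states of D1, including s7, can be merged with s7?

1

Reachable states from the start: {s1,s2,s3,s4,s6,s7,s8,s9,s10}. Unreachable: {s0,s5} — drop them.
Initial partition by acceptance: {s2,s7,s8,s9} | {s1,s3,s4,s6,s10}.
Split {s2,s7,s8,s9} by δ(·,1) → {s2,s9} and {s7,s8}.
Refine {s1,s3,s4,s6,s10} on symbol 0: members go to different blocks, giving {s3,s6,s10} and {s1} and {s4}.
Refine {s3,s6,s10} on symbol 0: members go to different blocks, giving {s6,s10} and {s3}.
Refine {s6,s10} on symbol 0: members go to different blocks, giving {s6} and {s10}.
Split {s7,s8} by δ(·,0) → {s7} and {s8}.
No further refinement is possible. Final partition (8 blocks): {s2,s9} | {s6} | {s7} | {s1} | {s4} | {s3} | {s10} | {s8}.
State s7 belongs to the block {s7}, which has 1 states.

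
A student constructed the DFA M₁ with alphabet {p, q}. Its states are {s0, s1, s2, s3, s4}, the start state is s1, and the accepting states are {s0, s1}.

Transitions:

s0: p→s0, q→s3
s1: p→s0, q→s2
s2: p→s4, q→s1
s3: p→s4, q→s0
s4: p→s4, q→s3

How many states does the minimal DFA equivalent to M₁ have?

P0 = {s0,s1} | {s2,s3,s4}.
Split {s2,s3,s4} by δ(·,q) → {s2,s3} and {s4}.
No further refinement is possible. Final partition (3 blocks): {s0,s1} | {s2,s3} | {s4}.

3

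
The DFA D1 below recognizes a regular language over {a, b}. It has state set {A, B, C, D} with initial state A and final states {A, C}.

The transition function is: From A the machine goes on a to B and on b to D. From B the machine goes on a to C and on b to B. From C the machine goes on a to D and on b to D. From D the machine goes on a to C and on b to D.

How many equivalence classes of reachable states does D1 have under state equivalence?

All states are reachable from the start state.
Initial partition by acceptance: {A,C} | {B,D}.
The partition is now stable with 2 blocks: {A,C} | {B,D}.

2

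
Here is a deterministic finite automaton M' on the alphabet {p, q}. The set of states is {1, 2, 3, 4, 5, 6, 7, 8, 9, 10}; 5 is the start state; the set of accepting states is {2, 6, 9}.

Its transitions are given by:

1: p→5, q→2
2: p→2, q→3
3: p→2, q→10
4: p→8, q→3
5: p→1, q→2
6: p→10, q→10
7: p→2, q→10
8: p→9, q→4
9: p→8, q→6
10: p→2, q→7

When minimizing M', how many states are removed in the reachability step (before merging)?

4

No path from 5 leads to 4, 6, 8, 9; the other 6 states are all reachable.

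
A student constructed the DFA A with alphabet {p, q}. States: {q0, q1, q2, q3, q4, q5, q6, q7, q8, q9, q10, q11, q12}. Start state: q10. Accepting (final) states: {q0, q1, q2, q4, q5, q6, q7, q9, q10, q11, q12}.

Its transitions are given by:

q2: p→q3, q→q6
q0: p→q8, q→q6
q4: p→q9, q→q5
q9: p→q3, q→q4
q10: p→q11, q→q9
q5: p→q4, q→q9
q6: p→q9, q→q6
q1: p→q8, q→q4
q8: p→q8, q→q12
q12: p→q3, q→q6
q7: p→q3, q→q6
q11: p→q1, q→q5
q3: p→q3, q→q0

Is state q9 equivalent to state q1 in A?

Yes

First remove the unreachable states {q2,q7}; 11 states remain.
P0 = {q0,q1,q4,q5,q6,q9,q10,q11,q12} | {q3,q8}.
Refine {q0,q1,q4,q5,q6,q9,q10,q11,q12} on symbol p: members go to different blocks, giving {q4,q5,q6,q10,q11} and {q0,q1,q9,q12}.
Refine {q4,q5,q6,q10,q11} on symbol p: members go to different blocks, giving {q4,q6,q11} and {q5,q10}.
Refine {q4,q6,q11} on symbol q: members go to different blocks, giving {q4,q11} and {q6}.
Split {q0,q1,q9,q12} by δ(·,q) → {q0,q12} and {q1,q9}.
The partition is now stable with 6 blocks: {q4,q11} | {q3,q8} | {q0,q12} | {q5,q10} | {q6} | {q1,q9}.
q9 and q1 lie in the same block of the stable partition, so they are equivalent — no string distinguishes them.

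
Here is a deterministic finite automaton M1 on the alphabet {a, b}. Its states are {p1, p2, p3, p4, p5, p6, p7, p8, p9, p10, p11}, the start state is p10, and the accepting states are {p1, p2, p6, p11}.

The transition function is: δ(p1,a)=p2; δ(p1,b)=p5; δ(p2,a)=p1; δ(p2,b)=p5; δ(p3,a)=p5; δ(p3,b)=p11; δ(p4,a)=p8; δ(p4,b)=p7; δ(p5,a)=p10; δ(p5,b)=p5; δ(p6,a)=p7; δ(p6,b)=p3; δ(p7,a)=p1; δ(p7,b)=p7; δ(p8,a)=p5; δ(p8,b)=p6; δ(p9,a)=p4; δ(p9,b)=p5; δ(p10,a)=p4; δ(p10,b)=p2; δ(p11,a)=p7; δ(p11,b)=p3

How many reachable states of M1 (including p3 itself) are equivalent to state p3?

2

First remove the unreachable states {p9}; 10 states remain.
Start with accepting vs non-accepting: {p1,p2,p6,p11} | {p3,p4,p5,p7,p8,p10}.
On input a, block {p1,p2,p6,p11} splits into {p1,p2} and {p6,p11}.
Split {p3,p4,p5,p7,p8,p10} by δ(·,a) → {p3,p4,p5,p8,p10} and {p7}.
Split {p3,p4,p5,p8,p10} by δ(·,b) → {p3,p8} and {p4} and {p5} and {p10}.
No further refinement is possible. Final partition (7 blocks): {p1,p2} | {p3,p8} | {p6,p11} | {p7} | {p4} | {p5} | {p10}.
The equivalence class containing p3 is {p3,p8}, of size 2.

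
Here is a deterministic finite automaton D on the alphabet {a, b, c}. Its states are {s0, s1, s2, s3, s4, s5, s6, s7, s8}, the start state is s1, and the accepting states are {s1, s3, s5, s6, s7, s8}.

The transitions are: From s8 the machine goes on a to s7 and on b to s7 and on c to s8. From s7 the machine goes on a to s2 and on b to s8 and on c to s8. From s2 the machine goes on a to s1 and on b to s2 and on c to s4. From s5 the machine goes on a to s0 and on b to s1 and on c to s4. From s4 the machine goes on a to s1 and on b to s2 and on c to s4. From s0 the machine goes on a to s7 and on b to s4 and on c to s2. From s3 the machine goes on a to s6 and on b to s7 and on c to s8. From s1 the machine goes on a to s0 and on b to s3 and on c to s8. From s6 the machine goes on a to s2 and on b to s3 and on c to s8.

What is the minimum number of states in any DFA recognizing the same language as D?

First remove the unreachable states {s5}; 8 states remain.
Initial partition by acceptance: {s1,s3,s6,s7,s8} | {s0,s2,s4}.
On input a, block {s1,s3,s6,s7,s8} splits into {s1,s6,s7} and {s3,s8}.
The partition is now stable with 3 blocks: {s1,s6,s7} | {s0,s2,s4} | {s3,s8}.

3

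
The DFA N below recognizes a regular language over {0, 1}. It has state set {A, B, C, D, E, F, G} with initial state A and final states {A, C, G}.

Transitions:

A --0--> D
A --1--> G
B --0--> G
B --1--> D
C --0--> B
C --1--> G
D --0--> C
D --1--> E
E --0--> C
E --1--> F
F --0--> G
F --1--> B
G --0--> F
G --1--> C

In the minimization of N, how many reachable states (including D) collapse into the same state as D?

Start with accepting vs non-accepting: {A,C,G} | {B,D,E,F}.
No further refinement is possible. Final partition (2 blocks): {A,C,G} | {B,D,E,F}.
State D belongs to the block {B,D,E,F}, which has 4 states.

4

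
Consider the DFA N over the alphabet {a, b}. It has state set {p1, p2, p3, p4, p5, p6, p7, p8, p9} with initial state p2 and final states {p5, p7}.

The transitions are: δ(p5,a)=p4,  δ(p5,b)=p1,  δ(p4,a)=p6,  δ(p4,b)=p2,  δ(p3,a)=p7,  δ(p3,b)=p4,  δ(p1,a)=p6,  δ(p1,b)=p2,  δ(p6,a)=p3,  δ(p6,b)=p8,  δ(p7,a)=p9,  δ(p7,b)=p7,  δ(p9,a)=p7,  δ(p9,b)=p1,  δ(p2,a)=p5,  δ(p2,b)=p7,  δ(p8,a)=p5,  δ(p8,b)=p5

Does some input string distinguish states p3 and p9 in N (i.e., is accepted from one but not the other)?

No

Start with accepting vs non-accepting: {p5,p7} | {p1,p2,p3,p4,p6,p8,p9}.
Refine {p5,p7} on symbol b: members go to different blocks, giving {p5} and {p7}.
Split {p1,p2,p3,p4,p6,p8,p9} by δ(·,a) → {p1,p4,p6} and {p2,p8} and {p3,p9}.
On input a, block {p1,p4,p6} splits into {p1,p4} and {p6}.
On input b, block {p2,p8} splits into {p2} and {p8}.
Stable partition: {p5} | {p1,p4} | {p7} | {p2} | {p3,p9} | {p6} | {p8} — 7 equivalence classes.
p3 and p9 lie in the same block of the stable partition, so they are equivalent — no string distinguishes them.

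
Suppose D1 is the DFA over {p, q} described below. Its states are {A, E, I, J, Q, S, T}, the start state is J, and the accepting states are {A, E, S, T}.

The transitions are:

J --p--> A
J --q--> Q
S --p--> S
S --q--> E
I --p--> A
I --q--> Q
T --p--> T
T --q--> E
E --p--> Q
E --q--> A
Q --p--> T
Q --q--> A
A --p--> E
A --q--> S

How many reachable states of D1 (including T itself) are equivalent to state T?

2

Reachable states from the start: {A,E,J,Q,S,T}. Unreachable: {I} — drop them.
Start with accepting vs non-accepting: {A,E,S,T} | {J,Q}.
Split {A,E,S,T} by δ(·,p) → {A,S,T} and {E}.
Refine {A,S,T} on symbol p: members go to different blocks, giving {S,T} and {A}.
Refine {J,Q} on symbol p: members go to different blocks, giving {J} and {Q}.
The partition is now stable with 5 blocks: {S,T} | {J} | {E} | {A} | {Q}.
State T belongs to the block {S,T}, which has 2 states.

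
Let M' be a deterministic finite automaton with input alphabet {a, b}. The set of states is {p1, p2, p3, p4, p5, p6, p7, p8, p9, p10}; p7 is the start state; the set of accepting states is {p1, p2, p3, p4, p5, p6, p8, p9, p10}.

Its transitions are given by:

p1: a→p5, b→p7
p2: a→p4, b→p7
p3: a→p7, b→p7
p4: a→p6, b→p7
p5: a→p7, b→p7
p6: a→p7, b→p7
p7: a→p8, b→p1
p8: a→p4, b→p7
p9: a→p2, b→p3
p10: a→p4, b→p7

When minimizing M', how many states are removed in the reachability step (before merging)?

No path from p7 leads to p2, p3, p9, p10; the other 6 states are all reachable.

4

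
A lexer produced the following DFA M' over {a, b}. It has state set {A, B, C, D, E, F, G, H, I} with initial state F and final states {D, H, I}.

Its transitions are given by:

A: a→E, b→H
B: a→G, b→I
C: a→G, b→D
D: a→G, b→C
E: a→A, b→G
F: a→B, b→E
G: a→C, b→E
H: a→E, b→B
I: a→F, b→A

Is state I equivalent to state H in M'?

Yes

Start with accepting vs non-accepting: {D,H,I} | {A,B,C,E,F,G}.
Refine {A,B,C,E,F,G} on symbol b: members go to different blocks, giving {A,B,C} and {E,F,G}.
No further refinement is possible. Final partition (3 blocks): {D,H,I} | {A,B,C} | {E,F,G}.
I and H lie in the same block of the stable partition, so they are equivalent — no string distinguishes them.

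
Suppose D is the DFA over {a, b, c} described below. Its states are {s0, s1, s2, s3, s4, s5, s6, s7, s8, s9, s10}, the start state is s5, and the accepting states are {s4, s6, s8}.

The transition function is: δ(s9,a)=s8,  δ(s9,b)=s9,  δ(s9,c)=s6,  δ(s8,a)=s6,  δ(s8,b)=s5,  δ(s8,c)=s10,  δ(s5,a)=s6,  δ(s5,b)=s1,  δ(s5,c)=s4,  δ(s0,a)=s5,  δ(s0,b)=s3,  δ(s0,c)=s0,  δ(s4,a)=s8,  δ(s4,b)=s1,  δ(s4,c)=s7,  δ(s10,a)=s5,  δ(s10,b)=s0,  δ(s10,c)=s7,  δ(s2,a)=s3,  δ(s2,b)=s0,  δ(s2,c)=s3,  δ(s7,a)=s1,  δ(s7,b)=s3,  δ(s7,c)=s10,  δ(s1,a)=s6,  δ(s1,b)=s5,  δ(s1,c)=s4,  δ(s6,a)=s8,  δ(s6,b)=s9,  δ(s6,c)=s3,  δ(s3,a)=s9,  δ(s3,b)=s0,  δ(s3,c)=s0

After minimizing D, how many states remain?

Reachable states from the start: {s0,s1,s3,s4,s5,s6,s7,s8,s9,s10}. Unreachable: {s2} — drop them.
Initial partition by acceptance: {s4,s6,s8} | {s0,s1,s3,s5,s7,s9,s10}.
Refine {s0,s1,s3,s5,s7,s9,s10} on symbol a: members go to different blocks, giving {s0,s3,s7,s10} and {s1,s5,s9}.
Stable partition: {s4,s6,s8} | {s0,s3,s7,s10} | {s1,s5,s9} — 3 equivalence classes.

3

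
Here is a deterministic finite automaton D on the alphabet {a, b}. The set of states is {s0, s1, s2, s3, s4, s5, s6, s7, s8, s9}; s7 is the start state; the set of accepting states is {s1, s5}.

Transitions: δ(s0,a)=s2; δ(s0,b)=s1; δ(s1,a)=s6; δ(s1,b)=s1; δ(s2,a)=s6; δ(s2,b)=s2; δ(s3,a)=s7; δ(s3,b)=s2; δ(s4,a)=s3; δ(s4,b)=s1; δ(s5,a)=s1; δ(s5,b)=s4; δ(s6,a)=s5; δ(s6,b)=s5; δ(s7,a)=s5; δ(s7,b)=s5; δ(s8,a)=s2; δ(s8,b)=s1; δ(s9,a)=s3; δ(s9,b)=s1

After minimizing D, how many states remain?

5

First remove the unreachable states {s0,s8,s9}; 7 states remain.
P0 = {s1,s5} | {s2,s3,s4,s6,s7}.
Split {s1,s5} by δ(·,a) → {s1} and {s5}.
Refine {s2,s3,s4,s6,s7} on symbol a: members go to different blocks, giving {s2,s3,s4} and {s6,s7}.
Split {s2,s3,s4} by δ(·,a) → {s2,s3} and {s4}.
The partition is now stable with 5 blocks: {s1} | {s2,s3} | {s5} | {s6,s7} | {s4}.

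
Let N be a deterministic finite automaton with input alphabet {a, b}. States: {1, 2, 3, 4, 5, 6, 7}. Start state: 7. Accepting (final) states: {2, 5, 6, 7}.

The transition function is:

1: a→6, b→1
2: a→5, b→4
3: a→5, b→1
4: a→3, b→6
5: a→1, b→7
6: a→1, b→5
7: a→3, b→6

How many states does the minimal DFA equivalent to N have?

First remove the unreachable states {2,4}; 5 states remain.
Initial partition by acceptance: {5,6,7} | {1,3}.
The partition is now stable with 2 blocks: {5,6,7} | {1,3}.

2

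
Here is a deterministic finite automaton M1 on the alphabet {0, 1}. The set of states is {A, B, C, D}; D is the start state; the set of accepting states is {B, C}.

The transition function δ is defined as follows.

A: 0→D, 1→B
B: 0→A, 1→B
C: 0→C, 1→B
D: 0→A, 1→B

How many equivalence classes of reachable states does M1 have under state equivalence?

First remove the unreachable states {C}; 3 states remain.
Start with accepting vs non-accepting: {B} | {A,D}.
The partition is now stable with 2 blocks: {B} | {A,D}.

2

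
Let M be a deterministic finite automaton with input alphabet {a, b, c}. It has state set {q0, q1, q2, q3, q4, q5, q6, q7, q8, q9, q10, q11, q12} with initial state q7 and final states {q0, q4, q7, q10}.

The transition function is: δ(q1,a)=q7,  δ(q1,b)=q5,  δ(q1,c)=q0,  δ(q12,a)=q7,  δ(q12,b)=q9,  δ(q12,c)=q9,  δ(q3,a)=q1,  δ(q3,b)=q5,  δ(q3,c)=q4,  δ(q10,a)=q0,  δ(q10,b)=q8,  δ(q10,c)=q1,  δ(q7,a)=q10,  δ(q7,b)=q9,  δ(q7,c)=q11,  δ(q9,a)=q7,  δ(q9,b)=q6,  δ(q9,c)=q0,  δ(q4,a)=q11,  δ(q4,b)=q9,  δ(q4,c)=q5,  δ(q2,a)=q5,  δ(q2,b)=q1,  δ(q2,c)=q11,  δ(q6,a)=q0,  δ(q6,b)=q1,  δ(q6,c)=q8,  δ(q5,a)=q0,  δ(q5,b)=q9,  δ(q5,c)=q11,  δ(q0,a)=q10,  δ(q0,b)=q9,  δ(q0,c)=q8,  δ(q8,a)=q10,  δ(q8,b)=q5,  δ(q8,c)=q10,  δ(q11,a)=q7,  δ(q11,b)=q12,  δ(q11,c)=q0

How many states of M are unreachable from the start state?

3

No path from q7 leads to q2, q3, q4; the other 10 states are all reachable.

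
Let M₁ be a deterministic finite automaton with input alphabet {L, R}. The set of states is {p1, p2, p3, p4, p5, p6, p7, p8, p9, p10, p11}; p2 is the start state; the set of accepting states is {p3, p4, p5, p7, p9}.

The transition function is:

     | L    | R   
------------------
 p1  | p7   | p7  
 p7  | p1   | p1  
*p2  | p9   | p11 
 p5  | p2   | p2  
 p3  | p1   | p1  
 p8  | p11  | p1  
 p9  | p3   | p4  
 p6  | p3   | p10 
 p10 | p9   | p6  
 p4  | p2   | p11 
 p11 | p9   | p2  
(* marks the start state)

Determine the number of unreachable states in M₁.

4

Starting at p2 and following transitions, the reachable set is {p1, p2, p3, p4, p7, p9, p11}. That leaves p5, p6, p8, p10 unreachable — 4 in total.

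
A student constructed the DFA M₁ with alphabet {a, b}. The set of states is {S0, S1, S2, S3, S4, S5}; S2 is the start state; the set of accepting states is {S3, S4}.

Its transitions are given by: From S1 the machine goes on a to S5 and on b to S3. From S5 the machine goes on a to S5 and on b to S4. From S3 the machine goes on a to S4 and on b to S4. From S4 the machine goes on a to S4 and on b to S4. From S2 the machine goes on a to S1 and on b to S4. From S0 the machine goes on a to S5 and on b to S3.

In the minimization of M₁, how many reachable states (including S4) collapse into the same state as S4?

2

States {S0} cannot be reached from the start state, so discard them.
P0 = {S3,S4} | {S1,S2,S5}.
No further refinement is possible. Final partition (2 blocks): {S3,S4} | {S1,S2,S5}.
State S4 belongs to the block {S3,S4}, which has 2 states.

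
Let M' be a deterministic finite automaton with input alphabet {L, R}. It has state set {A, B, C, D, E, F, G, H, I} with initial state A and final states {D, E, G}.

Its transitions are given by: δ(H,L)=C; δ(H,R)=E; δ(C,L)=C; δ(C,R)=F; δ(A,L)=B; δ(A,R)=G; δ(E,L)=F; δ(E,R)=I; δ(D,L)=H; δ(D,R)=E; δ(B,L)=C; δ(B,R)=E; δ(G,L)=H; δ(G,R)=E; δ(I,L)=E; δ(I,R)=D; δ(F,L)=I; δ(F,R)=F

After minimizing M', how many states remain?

7

Every state is reachable, so we keep all 9.
Start with accepting vs non-accepting: {D,E,G} | {A,B,C,F,H,I}.
Split {D,E,G} by δ(·,R) → {D,G} and {E}.
On input L, block {A,B,C,F,H,I} splits into {A,B,C,F,H} and {I}.
On input L, block {A,B,C,F,H} splits into {A,B,C,H} and {F}.
On input R, block {A,B,C,H} splits into {B,H} and {A} and {C}.
No further refinement is possible. Final partition (7 blocks): {D,G} | {B,H} | {E} | {I} | {F} | {A} | {C}.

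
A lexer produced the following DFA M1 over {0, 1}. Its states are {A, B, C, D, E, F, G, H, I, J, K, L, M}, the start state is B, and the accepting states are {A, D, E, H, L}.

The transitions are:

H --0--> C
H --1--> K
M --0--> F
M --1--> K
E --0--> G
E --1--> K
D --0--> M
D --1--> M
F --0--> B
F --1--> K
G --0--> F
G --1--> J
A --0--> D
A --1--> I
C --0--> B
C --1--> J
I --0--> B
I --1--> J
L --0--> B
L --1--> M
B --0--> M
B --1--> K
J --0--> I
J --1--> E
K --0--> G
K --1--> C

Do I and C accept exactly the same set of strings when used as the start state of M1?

Reachable states from the start: {B,C,E,F,G,I,J,K,M}. Unreachable: {A,D,H,L} — drop them.
Initial partition by acceptance: {E} | {B,C,F,G,I,J,K,M}.
Split {B,C,F,G,I,J,K,M} by δ(·,1) → {B,C,F,G,I,K,M} and {J}.
Split {B,C,F,G,I,K,M} by δ(·,1) → {B,F,K,M} and {C,G,I}.
Split {B,F,K,M} by δ(·,0) → {B,F,M} and {K}.
The partition is now stable with 5 blocks: {E} | {B,F,M} | {J} | {C,G,I} | {K}.
I and C lie in the same block of the stable partition, so they are equivalent — no string distinguishes them.

Yes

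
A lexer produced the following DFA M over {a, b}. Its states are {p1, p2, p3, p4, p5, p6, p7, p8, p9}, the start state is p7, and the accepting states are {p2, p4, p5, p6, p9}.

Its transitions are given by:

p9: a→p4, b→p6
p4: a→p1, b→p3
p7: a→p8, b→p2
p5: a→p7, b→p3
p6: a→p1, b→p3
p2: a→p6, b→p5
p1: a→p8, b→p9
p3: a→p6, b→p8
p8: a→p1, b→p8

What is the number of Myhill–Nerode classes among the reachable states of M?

5

All states are reachable from the start state.
Initial partition by acceptance: {p2,p4,p5,p6,p9} | {p1,p3,p7,p8}.
Refine {p2,p4,p5,p6,p9} on symbol a: members go to different blocks, giving {p4,p5,p6} and {p2,p9}.
Split {p1,p3,p7,p8} by δ(·,a) → {p1,p7,p8} and {p3}.
Split {p1,p7,p8} by δ(·,b) → {p1,p7} and {p8}.
No further refinement is possible. Final partition (5 blocks): {p4,p5,p6} | {p1,p7} | {p2,p9} | {p3} | {p8}.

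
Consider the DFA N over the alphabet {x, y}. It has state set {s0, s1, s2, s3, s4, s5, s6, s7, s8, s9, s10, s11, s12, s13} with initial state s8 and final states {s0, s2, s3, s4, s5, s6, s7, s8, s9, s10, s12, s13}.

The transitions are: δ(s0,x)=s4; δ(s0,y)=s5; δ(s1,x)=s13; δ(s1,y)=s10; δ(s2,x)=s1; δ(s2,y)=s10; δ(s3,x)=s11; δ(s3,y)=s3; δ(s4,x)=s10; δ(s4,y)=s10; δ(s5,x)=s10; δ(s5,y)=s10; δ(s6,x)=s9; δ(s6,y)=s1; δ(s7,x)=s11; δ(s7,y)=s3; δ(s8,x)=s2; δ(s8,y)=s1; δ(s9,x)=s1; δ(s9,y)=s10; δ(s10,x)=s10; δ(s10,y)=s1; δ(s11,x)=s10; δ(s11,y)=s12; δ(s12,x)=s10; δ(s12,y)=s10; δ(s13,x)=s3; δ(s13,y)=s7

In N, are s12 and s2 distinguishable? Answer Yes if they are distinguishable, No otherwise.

Yes

First remove the unreachable states {s0,s4,s5,s6,s9}; 9 states remain.
Start with accepting vs non-accepting: {s2,s3,s7,s8,s10,s12,s13} | {s1,s11}.
Refine {s2,s3,s7,s8,s10,s12,s13} on symbol x: members go to different blocks, giving {s8,s10,s12,s13} and {s2,s3,s7}.
Split {s8,s10,s12,s13} by δ(·,x) → {s8,s13} and {s10,s12}.
On input y, block {s8,s13} splits into {s8} and {s13}.
Split {s1,s11} by δ(·,x) → {s1} and {s11}.
Refine {s2,s3,s7} on symbol x: members go to different blocks, giving {s3,s7} and {s2}.
Split {s10,s12} by δ(·,y) → {s10} and {s12}.
The partition is now stable with 8 blocks: {s8} | {s1} | {s3,s7} | {s10} | {s13} | {s11} | {s2} | {s12}.
s12 and s2 end up in different blocks, so they are distinguishable. For instance, the string 'x' is accepted from only s12.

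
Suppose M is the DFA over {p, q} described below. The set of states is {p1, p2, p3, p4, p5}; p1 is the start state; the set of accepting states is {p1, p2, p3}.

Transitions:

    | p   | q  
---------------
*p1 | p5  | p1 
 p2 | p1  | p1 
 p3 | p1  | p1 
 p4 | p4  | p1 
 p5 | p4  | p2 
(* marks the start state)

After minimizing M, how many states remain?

Reachable states from the start: {p1,p2,p4,p5}. Unreachable: {p3} — drop them.
Start with accepting vs non-accepting: {p1,p2} | {p4,p5}.
On input p, block {p1,p2} splits into {p1} and {p2}.
On input q, block {p4,p5} splits into {p4} and {p5}.
Stable partition: {p1} | {p4} | {p2} | {p5} — 4 equivalence classes.

4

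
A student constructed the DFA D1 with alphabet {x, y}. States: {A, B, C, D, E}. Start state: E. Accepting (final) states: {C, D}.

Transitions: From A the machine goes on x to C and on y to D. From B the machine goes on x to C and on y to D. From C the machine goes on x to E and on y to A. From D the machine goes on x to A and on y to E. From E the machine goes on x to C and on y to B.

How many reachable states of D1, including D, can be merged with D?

All states are reachable from the start state.
Initial partition by acceptance: {C,D} | {A,B,E}.
Refine {A,B,E} on symbol y: members go to different blocks, giving {A,B} and {E}.
Refine {C,D} on symbol x: members go to different blocks, giving {C} and {D}.
The partition is now stable with 4 blocks: {C} | {A,B} | {E} | {D}.
The equivalence class containing D is {D}, of size 1.

1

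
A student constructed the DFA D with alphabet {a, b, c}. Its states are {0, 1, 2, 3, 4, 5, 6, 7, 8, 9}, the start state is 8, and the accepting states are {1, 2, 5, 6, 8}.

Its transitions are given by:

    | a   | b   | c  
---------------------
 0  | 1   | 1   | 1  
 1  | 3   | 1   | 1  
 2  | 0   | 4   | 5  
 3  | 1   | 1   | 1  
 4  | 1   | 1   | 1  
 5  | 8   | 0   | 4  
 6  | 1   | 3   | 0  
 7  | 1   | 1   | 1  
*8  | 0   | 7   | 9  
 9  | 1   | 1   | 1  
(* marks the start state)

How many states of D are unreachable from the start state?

4

Starting at 8 and following transitions, the reachable set is {0, 1, 3, 7, 8, 9}. That leaves 2, 4, 5, 6 unreachable — 4 in total.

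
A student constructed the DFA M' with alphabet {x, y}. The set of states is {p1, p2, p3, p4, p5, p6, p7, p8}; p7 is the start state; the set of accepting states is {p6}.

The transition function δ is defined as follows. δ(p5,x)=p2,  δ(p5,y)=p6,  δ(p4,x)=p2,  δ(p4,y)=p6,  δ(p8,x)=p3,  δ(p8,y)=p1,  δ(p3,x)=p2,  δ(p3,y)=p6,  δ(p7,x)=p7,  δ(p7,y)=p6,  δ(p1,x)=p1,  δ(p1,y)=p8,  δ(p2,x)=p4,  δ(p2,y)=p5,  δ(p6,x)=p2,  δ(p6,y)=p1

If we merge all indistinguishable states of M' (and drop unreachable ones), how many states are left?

6

Initial partition by acceptance: {p6} | {p1,p2,p3,p4,p5,p7,p8}.
Split {p1,p2,p3,p4,p5,p7,p8} by δ(·,y) → {p3,p4,p5,p7} and {p1,p2,p8}.
On input x, block {p3,p4,p5,p7} splits into {p3,p4,p5} and {p7}.
Split {p1,p2,p8} by δ(·,x) → {p2,p8} and {p1}.
Split {p2,p8} by δ(·,y) → {p2} and {p8}.
Stable partition: {p6} | {p3,p4,p5} | {p2} | {p7} | {p1} | {p8} — 6 equivalence classes.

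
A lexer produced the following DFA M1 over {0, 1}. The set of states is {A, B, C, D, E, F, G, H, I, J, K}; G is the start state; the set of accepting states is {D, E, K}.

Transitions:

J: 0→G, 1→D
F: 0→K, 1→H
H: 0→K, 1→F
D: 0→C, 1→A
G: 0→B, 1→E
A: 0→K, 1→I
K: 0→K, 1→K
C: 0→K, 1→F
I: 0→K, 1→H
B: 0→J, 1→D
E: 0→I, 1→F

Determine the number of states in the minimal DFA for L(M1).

Every state is reachable, so we keep all 11.
P0 = {D,E,K} | {A,B,C,F,G,H,I,J}.
Refine {D,E,K} on symbol 0: members go to different blocks, giving {D,E} and {K}.
Refine {A,B,C,F,G,H,I,J} on symbol 0: members go to different blocks, giving {A,C,F,H,I} and {B,G,J}.
No further refinement is possible. Final partition (4 blocks): {D,E} | {A,C,F,H,I} | {K} | {B,G,J}.

4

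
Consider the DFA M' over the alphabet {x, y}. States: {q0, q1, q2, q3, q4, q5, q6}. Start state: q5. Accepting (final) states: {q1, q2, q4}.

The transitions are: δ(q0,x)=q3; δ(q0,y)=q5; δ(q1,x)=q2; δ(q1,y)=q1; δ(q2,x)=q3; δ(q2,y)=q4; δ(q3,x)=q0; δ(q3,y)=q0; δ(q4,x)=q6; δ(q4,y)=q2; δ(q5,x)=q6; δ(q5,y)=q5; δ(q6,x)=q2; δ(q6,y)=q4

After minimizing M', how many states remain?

First remove the unreachable states {q1}; 6 states remain.
Initial partition by acceptance: {q2,q4} | {q0,q3,q5,q6}.
On input x, block {q0,q3,q5,q6} splits into {q0,q3,q5} and {q6}.
Refine {q2,q4} on symbol x: members go to different blocks, giving {q2} and {q4}.
Refine {q0,q3,q5} on symbol x: members go to different blocks, giving {q0,q3} and {q5}.
Refine {q0,q3} on symbol y: members go to different blocks, giving {q0} and {q3}.
Stable partition: {q2} | {q0} | {q6} | {q4} | {q5} | {q3} — 6 equivalence classes.

6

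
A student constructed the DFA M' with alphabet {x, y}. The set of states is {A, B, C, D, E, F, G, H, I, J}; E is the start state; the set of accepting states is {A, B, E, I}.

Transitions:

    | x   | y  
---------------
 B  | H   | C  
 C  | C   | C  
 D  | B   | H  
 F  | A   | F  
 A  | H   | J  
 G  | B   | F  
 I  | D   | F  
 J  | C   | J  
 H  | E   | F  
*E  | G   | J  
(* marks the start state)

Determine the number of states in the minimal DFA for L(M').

Reachable states from the start: {A,B,C,E,F,G,H,J}. Unreachable: {D,I} — drop them.
Initial partition by acceptance: {A,B,E} | {C,F,G,H,J}.
On input x, block {C,F,G,H,J} splits into {F,G,H} and {C,J}.
Stable partition: {A,B,E} | {F,G,H} | {C,J} — 3 equivalence classes.

3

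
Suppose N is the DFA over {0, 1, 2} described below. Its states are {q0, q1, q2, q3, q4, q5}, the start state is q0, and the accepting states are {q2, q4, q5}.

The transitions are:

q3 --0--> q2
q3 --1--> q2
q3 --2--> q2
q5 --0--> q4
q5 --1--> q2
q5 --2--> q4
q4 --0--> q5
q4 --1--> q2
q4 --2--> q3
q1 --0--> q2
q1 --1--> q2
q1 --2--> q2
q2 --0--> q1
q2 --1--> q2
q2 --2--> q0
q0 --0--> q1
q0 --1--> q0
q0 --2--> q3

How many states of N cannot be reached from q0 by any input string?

No path from q0 leads to q4, q5; the other 4 states are all reachable.

2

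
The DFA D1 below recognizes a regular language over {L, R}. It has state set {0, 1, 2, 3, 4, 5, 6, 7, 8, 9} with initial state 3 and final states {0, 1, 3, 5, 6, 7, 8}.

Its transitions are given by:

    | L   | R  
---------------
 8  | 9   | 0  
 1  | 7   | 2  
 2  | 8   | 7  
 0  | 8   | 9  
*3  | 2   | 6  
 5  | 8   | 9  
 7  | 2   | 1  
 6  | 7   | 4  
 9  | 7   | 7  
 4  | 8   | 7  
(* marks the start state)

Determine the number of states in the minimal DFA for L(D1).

3

Reachable states from the start: {0,1,2,3,4,6,7,8,9}. Unreachable: {5} — drop them.
P0 = {0,1,3,6,7,8} | {2,4,9}.
Split {0,1,3,6,7,8} by δ(·,L) → {0,1,6} and {3,7,8}.
Stable partition: {0,1,6} | {2,4,9} | {3,7,8} — 3 equivalence classes.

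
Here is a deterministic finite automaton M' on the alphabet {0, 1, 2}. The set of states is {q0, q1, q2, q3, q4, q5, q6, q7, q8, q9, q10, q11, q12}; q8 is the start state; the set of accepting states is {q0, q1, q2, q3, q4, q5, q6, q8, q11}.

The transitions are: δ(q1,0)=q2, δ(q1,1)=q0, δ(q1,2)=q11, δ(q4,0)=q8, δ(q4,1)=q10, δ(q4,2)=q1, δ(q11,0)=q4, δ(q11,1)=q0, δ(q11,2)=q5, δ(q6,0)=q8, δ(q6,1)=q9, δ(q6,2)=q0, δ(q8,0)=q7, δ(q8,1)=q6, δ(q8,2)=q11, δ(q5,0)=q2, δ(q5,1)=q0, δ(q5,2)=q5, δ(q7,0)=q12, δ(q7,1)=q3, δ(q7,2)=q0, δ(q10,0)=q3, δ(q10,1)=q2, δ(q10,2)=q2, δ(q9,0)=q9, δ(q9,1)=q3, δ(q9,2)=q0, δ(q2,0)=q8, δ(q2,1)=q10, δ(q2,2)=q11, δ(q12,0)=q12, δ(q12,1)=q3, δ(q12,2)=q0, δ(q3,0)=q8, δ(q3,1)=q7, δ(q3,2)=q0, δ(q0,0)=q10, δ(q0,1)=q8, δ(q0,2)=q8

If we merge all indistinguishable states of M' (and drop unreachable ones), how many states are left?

7

Initial partition by acceptance: {q0,q1,q2,q3,q4,q5,q6,q8,q11} | {q7,q9,q10,q12}.
On input 0, block {q0,q1,q2,q3,q4,q5,q6,q8,q11} splits into {q1,q2,q3,q4,q5,q6,q11} and {q0,q8}.
On input 0, block {q1,q2,q3,q4,q5,q6,q11} splits into {q2,q3,q4,q6} and {q1,q5,q11}.
Split {q2,q3,q4,q6} by δ(·,2) → {q2,q4} and {q3,q6}.
Refine {q7,q9,q10,q12} on symbol 0: members go to different blocks, giving {q7,q9,q12} and {q10}.
Refine {q0,q8} on symbol 0: members go to different blocks, giving {q0} and {q8}.
No further refinement is possible. Final partition (7 blocks): {q2,q4} | {q7,q9,q12} | {q0} | {q1,q5,q11} | {q3,q6} | {q10} | {q8}.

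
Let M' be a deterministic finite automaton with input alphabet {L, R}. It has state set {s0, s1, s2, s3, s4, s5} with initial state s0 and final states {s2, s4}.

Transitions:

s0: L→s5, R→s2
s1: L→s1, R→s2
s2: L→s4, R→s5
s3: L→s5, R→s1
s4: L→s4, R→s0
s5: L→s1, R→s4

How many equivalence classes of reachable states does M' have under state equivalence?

2

States {s3} cannot be reached from the start state, so discard them.
Start with accepting vs non-accepting: {s2,s4} | {s0,s1,s5}.
Stable partition: {s2,s4} | {s0,s1,s5} — 2 equivalence classes.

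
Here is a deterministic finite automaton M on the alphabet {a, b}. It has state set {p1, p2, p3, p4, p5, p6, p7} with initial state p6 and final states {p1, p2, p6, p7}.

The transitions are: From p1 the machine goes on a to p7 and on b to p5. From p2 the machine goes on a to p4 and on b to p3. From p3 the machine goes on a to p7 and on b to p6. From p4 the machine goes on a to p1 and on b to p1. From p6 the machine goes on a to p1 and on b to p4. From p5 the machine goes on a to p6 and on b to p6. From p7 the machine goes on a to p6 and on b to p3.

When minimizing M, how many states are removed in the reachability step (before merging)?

1

No path from p6 leads to p2; the other 6 states are all reachable.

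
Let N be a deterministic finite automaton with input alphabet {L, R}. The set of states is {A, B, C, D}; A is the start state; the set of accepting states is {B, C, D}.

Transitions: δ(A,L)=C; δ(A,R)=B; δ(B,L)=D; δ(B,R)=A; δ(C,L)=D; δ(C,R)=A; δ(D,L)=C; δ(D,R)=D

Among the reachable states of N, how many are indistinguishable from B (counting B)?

Initial partition by acceptance: {B,C,D} | {A}.
On input R, block {B,C,D} splits into {B,C} and {D}.
Stable partition: {B,C} | {A} | {D} — 3 equivalence classes.
State B belongs to the block {B,C}, which has 2 states.

2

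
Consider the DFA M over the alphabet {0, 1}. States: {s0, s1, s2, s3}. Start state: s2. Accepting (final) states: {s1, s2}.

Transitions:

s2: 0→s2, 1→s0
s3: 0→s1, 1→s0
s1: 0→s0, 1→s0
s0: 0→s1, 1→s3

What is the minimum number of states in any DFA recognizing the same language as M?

All states are reachable from the start state.
Initial partition by acceptance: {s1,s2} | {s0,s3}.
Split {s1,s2} by δ(·,0) → {s1} and {s2}.
Stable partition: {s1} | {s0,s3} | {s2} — 3 equivalence classes.

3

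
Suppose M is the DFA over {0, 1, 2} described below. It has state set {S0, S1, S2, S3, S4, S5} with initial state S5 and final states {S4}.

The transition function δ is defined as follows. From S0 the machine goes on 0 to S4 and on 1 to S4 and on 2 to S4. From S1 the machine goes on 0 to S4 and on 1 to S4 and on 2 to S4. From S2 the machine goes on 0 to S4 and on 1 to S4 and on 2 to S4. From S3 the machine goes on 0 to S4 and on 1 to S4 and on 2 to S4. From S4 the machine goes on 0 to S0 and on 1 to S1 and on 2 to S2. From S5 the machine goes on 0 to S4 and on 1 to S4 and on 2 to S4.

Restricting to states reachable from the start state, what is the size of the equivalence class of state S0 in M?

4

First remove the unreachable states {S3}; 5 states remain.
Start with accepting vs non-accepting: {S4} | {S0,S1,S2,S5}.
Stable partition: {S4} | {S0,S1,S2,S5} — 2 equivalence classes.
State S0 belongs to the block {S0,S1,S2,S5}, which has 4 states.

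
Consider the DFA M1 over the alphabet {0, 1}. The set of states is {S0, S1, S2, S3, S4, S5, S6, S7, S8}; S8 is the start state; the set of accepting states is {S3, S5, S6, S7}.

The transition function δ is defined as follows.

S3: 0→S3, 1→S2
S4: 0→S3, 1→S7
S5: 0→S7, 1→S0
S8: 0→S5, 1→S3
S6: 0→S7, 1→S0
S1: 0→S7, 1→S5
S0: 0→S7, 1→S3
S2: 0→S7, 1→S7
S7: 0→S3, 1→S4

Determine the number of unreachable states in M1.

No path from S8 leads to S1, S6; the other 7 states are all reachable.

2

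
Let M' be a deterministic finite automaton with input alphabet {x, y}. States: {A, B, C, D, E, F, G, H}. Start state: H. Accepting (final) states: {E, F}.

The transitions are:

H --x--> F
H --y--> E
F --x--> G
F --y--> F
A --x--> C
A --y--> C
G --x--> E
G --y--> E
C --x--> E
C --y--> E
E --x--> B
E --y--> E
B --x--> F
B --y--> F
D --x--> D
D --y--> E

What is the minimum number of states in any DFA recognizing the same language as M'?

First remove the unreachable states {A,C,D}; 5 states remain.
Start with accepting vs non-accepting: {E,F} | {B,G,H}.
The partition is now stable with 2 blocks: {E,F} | {B,G,H}.

2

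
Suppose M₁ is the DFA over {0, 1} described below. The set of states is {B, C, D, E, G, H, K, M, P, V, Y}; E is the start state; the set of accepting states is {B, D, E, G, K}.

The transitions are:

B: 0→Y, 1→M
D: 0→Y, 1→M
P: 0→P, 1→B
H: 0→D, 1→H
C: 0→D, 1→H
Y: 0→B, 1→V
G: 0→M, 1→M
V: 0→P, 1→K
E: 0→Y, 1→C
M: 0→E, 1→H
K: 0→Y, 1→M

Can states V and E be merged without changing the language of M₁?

First remove the unreachable states {G}; 10 states remain.
Start with accepting vs non-accepting: {B,D,E,K} | {C,H,M,P,V,Y}.
Refine {C,H,M,P,V,Y} on symbol 0: members go to different blocks, giving {C,H,M,Y} and {P,V}.
Split {C,H,M,Y} by δ(·,1) → {C,H,M} and {Y}.
No further refinement is possible. Final partition (4 blocks): {B,D,E,K} | {C,H,M} | {P,V} | {Y}.
V and E end up in different blocks, so they are distinguishable. For instance, the string 'ε' is accepted from only E.

No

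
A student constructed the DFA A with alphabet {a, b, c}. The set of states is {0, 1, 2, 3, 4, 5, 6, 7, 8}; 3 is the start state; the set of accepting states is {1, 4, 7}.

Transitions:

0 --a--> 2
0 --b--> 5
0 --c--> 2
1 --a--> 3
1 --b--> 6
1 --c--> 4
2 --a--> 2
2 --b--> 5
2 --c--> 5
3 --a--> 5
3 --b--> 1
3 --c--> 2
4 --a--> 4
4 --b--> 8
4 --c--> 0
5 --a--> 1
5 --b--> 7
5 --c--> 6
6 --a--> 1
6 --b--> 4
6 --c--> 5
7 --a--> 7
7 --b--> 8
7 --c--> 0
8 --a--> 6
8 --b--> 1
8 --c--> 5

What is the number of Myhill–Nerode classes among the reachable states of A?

Initial partition by acceptance: {1,4,7} | {0,2,3,5,6,8}.
On input a, block {1,4,7} splits into {4,7} and {1}.
On input a, block {0,2,3,5,6,8} splits into {0,2,3,8} and {5,6}.
Refine {0,2,3,8} on symbol a: members go to different blocks, giving {0,2} and {3,8}.
Split {0,2} by δ(·,c) → {0} and {2}.
Split {3,8} by δ(·,c) → {3} and {8}.
Stable partition: {4,7} | {0} | {1} | {5,6} | {3} | {2} | {8} — 7 equivalence classes.

7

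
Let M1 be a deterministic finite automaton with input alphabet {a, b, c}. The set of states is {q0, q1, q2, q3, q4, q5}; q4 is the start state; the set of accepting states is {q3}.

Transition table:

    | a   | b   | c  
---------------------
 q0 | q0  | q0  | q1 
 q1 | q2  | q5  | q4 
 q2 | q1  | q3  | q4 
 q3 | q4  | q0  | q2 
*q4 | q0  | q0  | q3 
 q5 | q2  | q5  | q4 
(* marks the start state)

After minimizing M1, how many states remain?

All states are reachable from the start state.
Initial partition by acceptance: {q3} | {q0,q1,q2,q4,q5}.
Split {q0,q1,q2,q4,q5} by δ(·,b) → {q0,q1,q4,q5} and {q2}.
Refine {q0,q1,q4,q5} on symbol a: members go to different blocks, giving {q0,q4} and {q1,q5}.
Split {q0,q4} by δ(·,c) → {q0} and {q4}.
Stable partition: {q3} | {q0} | {q2} | {q1,q5} | {q4} — 5 equivalence classes.

5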